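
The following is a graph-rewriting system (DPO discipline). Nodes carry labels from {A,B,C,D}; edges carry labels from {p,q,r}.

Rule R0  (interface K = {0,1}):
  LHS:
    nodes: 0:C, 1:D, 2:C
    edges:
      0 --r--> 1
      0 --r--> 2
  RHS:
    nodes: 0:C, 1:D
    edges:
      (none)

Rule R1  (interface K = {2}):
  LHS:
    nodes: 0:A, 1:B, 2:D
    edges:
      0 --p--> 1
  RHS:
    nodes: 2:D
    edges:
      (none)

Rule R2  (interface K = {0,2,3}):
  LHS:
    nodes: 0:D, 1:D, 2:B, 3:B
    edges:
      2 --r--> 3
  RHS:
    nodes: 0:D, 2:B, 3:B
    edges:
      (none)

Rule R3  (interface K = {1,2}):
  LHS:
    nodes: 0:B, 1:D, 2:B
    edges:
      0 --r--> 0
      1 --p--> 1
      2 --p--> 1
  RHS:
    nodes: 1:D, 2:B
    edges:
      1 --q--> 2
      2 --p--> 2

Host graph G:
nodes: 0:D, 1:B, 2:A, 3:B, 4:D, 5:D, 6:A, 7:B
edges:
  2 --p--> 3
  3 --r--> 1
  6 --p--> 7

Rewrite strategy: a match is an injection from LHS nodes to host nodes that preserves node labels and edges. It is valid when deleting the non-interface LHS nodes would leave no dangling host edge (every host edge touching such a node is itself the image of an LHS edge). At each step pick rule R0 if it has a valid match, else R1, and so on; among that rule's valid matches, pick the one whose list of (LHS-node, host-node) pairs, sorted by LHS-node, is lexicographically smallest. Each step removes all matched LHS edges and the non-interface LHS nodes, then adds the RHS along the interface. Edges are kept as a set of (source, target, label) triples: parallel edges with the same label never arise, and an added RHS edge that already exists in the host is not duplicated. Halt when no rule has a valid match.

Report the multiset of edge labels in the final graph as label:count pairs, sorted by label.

start.  V:8 E:3  edges: 2-p->3 3-r->1 6-p->7
1. fire R1 via {0↦6, 1↦7, 2↦0}  →  V:6 E:2  edges: 2-p->3 3-r->1
2. fire R2 via {0↦0, 1↦4, 2↦3, 3↦1}  →  V:5 E:1  edges: 2-p->3
3. fire R1 via {0↦2, 1↦3, 2↦0}  →  V:3 E:0  edges: ∅
halt: no rule applies after step 3
NF edges: []

Answer: (no edges)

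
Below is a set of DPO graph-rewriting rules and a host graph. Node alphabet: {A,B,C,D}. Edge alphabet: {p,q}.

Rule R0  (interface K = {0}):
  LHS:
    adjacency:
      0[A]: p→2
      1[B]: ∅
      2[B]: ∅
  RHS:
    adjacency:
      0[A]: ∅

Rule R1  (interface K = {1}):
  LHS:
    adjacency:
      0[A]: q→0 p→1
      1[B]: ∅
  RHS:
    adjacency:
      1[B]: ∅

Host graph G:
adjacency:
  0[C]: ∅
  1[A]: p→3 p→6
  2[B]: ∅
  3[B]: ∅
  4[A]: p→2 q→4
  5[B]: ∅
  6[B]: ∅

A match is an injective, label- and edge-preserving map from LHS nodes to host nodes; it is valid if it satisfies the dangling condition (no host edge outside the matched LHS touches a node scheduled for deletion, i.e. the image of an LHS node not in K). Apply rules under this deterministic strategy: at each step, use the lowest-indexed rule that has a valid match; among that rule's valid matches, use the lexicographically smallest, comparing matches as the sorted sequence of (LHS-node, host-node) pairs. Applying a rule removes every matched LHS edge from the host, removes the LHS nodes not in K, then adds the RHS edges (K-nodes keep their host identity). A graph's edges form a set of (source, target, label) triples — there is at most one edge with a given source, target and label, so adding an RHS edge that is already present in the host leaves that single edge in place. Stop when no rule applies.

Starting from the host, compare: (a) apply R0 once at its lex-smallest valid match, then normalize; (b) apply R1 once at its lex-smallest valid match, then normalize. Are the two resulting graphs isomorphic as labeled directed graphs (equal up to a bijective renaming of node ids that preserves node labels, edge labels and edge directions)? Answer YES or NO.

Answer: YES

Steps:
branch R0-first: apply at {0↦1, 1↦5, 2↦3} → |E|=3, then 2 more step(s) → NF |V|=2 |E|=0 V={0:C, 1:A} E=∅
branch R1-first: apply at {0↦4, 1↦2} → |E|=2, then 2 more step(s) → NF |V|=2 |E|=0 V={0:C, 1:A} E=∅
graphs isomorphic (equal up to label-preserving node renaming)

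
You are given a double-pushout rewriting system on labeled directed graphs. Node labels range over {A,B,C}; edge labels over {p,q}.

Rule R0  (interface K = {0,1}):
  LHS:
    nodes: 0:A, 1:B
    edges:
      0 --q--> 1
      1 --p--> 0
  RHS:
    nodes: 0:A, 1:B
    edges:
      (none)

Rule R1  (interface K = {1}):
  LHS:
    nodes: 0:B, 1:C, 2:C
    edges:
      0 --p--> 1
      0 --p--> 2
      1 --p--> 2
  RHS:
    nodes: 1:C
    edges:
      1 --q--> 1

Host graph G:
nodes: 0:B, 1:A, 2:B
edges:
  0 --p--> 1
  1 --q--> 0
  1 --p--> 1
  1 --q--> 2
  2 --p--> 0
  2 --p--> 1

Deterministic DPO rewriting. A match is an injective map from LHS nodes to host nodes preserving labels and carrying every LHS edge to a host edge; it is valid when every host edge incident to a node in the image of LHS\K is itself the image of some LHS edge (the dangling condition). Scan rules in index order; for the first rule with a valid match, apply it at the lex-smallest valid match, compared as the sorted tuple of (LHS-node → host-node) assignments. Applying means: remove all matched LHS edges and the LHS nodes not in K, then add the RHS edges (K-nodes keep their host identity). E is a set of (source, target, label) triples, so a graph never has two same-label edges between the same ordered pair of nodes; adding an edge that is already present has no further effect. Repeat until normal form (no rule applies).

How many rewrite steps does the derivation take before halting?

Answer: 2

Steps:
initial: |V|=3 |E|=6  E = 0-p->1 1-q->0 1-p->1 1-q->2 2-p->0 2-p->1
step 1: apply R0 at {0↦1, 1↦0}  → |V|=3 |E|=4  E = 1-p->1 1-q->2 2-p->0 2-p->1
step 2: apply R0 at {0↦1, 1↦2}  → |V|=3 |E|=2  E = 1-p->1 2-p->0
final graph: no rule applies after step 2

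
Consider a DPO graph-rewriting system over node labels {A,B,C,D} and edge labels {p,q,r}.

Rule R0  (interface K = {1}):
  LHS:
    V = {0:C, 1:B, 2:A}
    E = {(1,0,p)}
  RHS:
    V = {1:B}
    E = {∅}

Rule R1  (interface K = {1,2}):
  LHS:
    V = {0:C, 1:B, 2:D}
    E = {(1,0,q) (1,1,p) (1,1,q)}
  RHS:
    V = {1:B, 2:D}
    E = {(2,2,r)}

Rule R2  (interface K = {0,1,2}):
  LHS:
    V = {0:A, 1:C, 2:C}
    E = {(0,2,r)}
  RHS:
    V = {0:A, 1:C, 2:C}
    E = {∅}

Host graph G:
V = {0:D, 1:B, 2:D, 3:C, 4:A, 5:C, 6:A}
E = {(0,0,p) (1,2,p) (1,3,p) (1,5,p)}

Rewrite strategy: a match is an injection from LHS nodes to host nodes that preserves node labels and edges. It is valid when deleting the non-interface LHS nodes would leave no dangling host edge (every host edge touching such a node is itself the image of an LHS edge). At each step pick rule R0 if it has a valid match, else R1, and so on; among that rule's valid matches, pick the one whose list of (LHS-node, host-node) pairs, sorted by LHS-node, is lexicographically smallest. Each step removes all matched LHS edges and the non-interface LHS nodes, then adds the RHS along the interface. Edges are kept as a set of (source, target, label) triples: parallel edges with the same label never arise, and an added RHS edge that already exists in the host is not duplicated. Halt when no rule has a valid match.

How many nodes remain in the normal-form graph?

initial: |V|=7 |E|=4  E = 0-p->0 1-p->2 1-p->3 1-p->5
step 1: apply R0 at {0↦3, 1↦1, 2↦4}  → |V|=5 |E|=3  E = 0-p->0 1-p->2 1-p->5
step 2: apply R0 at {0↦5, 1↦1, 2↦6}  → |V|=3 |E|=2  E = 0-p->0 1-p->2
normal form: no rule applies after step 2
NF nodes: {0:D, 1:B, 2:D}

Answer: 3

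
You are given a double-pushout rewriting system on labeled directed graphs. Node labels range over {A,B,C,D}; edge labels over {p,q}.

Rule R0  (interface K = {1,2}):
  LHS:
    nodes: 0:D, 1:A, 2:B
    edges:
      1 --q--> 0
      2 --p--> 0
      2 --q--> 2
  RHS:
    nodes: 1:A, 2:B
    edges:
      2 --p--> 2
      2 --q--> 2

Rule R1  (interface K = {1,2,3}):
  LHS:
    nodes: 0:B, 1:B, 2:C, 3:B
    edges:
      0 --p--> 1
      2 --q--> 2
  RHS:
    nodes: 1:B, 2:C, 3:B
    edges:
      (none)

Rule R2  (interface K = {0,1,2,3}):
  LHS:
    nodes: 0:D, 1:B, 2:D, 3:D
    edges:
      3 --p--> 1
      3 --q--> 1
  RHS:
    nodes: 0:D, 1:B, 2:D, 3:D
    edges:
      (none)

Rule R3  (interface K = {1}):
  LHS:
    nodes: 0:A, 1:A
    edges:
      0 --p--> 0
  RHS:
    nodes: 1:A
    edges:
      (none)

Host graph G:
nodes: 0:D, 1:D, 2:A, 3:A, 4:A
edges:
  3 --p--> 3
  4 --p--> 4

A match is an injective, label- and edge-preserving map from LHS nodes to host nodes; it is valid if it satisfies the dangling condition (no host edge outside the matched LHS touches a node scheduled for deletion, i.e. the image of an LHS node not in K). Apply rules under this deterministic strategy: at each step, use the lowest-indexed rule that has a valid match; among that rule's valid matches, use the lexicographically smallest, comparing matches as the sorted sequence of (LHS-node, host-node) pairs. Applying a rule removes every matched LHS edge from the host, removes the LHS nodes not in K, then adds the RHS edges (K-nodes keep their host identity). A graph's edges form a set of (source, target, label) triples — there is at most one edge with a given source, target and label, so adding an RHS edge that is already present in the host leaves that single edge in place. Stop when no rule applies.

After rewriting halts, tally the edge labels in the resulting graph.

start.  V:5 E:2  edges: 3-p->3 4-p->4
1. fire R3 via {0↦3, 1↦2}  →  V:4 E:1  edges: 4-p->4
2. fire R3 via {0↦4, 1↦2}  →  V:3 E:0  edges: ∅
normal form: no rule applies after step 2
NF edges: []

Answer: (no edges)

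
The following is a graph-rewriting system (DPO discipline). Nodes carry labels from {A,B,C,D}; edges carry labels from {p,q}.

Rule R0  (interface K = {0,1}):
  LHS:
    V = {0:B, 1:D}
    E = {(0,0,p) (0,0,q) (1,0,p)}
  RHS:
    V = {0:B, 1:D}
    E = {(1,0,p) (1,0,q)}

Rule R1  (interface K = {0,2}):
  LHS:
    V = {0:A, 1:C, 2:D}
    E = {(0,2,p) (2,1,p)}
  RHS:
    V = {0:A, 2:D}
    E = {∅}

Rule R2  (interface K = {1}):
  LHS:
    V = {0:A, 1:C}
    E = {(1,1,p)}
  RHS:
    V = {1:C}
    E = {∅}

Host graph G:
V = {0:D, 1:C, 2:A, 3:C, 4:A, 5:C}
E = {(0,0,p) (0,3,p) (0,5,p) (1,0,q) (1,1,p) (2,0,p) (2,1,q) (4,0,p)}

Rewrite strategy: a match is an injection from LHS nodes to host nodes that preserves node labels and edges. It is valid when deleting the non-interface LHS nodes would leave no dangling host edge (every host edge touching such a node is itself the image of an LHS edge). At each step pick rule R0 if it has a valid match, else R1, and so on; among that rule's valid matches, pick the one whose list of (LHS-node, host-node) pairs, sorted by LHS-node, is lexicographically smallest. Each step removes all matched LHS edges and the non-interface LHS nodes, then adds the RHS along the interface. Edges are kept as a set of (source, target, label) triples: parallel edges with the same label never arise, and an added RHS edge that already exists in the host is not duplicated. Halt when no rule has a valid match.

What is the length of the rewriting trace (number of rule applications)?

Answer: 3

Derivation:
[0] host  ⇒  6 nodes, 8 edges  {0-p->0 0-p->3 0-p->5 1-q->0 1-p->1 2-p->0 2-q->1 4-p->0}
[1] R1 @ {0↦2, 1↦3, 2↦0}  ⇒  5 nodes, 6 edges  {0-p->0 0-p->5 1-q->0 1-p->1 2-q->1 4-p->0}
[2] R1 @ {0↦4, 1↦5, 2↦0}  ⇒  4 nodes, 4 edges  {0-p->0 1-q->0 1-p->1 2-q->1}
[3] R2 @ {0↦4, 1↦1}  ⇒  3 nodes, 3 edges  {0-p->0 1-q->0 2-q->1}
halt: no rule applies after step 3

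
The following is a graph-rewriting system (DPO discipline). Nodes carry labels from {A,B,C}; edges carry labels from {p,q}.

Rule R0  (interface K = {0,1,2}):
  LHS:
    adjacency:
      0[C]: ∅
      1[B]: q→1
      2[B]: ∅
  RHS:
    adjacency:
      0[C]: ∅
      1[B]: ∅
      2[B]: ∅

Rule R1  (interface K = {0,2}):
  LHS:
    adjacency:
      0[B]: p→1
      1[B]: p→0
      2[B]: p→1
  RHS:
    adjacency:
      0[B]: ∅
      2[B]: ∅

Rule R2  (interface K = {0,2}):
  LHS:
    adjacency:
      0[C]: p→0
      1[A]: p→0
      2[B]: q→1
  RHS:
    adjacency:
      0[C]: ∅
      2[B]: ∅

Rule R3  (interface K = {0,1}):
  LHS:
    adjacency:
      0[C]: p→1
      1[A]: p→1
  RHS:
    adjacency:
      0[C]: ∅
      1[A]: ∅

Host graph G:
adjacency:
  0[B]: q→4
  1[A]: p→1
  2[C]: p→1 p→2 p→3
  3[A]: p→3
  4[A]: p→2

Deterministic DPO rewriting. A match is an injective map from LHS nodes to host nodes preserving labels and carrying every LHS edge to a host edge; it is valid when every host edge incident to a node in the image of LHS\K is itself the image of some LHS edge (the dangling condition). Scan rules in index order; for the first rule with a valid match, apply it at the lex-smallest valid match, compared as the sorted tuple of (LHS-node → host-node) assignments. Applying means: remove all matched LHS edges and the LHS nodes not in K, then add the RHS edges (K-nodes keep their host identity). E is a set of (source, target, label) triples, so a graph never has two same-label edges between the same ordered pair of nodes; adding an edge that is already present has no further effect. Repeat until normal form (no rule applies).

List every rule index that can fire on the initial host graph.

R0: no valid match — LHS pattern not found
R1: no valid match — LHS pattern not found
R2: 1 valid match — {0↦2, 1↦4, 2↦0}
R3: 2 valid matches — {0↦2, 1↦1}, {0↦2, 1↦3}

Answer: [R2,R3]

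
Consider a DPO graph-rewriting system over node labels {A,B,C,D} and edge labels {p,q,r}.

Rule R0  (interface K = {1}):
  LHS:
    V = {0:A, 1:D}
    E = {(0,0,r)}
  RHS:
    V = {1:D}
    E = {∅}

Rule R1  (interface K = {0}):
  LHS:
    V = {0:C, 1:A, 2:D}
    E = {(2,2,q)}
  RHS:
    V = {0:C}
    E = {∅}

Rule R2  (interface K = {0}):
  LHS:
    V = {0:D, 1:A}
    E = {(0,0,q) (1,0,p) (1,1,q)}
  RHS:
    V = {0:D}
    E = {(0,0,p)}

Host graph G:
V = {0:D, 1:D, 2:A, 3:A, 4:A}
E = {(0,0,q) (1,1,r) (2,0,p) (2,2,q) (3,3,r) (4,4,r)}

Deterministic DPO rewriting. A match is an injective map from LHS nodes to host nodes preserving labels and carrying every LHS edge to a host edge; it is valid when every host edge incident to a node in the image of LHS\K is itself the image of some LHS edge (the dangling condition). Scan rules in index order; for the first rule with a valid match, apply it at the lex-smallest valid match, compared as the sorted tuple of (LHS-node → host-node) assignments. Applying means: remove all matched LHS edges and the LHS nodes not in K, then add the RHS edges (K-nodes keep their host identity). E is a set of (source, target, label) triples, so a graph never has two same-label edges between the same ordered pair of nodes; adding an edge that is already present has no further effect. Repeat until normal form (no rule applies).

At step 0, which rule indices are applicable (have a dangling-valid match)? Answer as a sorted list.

Answer: [R0,R2]

Derivation:
R0: 4 valid matches — {0↦3, 1↦0}, {0↦3, 1↦1}, {0↦4, 1↦0} (+1 more)
R1: no valid match — LHS pattern not found
R2: 1 valid match — {0↦0, 1↦2}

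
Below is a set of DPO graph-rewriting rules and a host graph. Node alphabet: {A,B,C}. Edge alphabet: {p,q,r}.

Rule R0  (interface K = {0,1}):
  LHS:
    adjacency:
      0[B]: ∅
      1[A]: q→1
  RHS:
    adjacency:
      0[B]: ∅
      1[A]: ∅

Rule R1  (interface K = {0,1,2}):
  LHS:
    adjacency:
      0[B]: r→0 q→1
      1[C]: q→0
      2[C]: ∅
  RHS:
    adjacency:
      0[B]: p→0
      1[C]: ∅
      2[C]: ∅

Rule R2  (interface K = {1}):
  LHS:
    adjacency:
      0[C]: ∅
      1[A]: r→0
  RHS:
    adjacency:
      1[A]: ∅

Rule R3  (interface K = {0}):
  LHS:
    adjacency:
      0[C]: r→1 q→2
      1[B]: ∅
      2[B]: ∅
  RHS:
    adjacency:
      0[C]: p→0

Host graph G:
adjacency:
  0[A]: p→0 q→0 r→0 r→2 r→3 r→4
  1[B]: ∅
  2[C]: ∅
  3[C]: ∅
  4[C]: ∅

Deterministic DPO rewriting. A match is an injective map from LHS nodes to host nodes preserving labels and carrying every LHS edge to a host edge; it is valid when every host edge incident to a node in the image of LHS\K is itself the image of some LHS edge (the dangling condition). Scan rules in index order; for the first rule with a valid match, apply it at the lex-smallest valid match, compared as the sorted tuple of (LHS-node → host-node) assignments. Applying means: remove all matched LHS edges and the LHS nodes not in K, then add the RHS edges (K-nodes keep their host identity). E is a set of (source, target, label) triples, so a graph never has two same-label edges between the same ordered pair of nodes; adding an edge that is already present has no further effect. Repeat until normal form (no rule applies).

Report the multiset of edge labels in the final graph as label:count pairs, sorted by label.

Answer: p:1 r:1

Derivation:
start.  V:5 E:6  edges: 0-p->0 0-q->0 0-r->0 0-r->2 0-r->3 0-r->4
1. fire R0 via {0↦1, 1↦0}  →  V:5 E:5  edges: 0-p->0 0-r->0 0-r->2 0-r->3 0-r->4
2. fire R2 via {0↦2, 1↦0}  →  V:4 E:4  edges: 0-p->0 0-r->0 0-r->3 0-r->4
3. fire R2 via {0↦3, 1↦0}  →  V:3 E:3  edges: 0-p->0 0-r->0 0-r->4
4. fire R2 via {0↦4, 1↦0}  →  V:2 E:2  edges: 0-p->0 0-r->0
normal form: no rule applies after step 4
NF edges: [(0, 0, 'p'), (0, 0, 'r')]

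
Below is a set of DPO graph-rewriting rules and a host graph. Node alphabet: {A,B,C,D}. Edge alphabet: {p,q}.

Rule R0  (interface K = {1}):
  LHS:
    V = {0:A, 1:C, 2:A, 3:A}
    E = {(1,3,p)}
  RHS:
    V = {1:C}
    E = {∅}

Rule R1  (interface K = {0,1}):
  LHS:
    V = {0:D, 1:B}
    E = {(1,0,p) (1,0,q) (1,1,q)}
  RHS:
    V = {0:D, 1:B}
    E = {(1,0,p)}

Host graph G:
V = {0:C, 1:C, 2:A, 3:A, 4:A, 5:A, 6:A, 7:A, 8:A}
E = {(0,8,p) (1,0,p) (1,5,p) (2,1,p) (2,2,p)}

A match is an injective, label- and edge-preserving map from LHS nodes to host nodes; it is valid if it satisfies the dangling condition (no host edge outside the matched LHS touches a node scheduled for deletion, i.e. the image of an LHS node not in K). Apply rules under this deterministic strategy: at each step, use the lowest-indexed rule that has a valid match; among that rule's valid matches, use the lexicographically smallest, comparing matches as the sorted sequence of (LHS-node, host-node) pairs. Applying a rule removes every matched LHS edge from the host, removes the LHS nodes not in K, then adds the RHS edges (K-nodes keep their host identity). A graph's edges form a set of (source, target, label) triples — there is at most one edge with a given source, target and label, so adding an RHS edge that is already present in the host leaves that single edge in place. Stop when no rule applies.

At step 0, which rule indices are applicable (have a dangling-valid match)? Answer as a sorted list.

R0: 24 valid matches — {0↦3, 1↦0, 2↦4, 3↦8}, {0↦3, 1↦0, 2↦6, 3↦8}, {0↦3, 1↦0, 2↦7, 3↦8} (+21 more)
R1: no valid match — LHS pattern not found

Answer: [R0]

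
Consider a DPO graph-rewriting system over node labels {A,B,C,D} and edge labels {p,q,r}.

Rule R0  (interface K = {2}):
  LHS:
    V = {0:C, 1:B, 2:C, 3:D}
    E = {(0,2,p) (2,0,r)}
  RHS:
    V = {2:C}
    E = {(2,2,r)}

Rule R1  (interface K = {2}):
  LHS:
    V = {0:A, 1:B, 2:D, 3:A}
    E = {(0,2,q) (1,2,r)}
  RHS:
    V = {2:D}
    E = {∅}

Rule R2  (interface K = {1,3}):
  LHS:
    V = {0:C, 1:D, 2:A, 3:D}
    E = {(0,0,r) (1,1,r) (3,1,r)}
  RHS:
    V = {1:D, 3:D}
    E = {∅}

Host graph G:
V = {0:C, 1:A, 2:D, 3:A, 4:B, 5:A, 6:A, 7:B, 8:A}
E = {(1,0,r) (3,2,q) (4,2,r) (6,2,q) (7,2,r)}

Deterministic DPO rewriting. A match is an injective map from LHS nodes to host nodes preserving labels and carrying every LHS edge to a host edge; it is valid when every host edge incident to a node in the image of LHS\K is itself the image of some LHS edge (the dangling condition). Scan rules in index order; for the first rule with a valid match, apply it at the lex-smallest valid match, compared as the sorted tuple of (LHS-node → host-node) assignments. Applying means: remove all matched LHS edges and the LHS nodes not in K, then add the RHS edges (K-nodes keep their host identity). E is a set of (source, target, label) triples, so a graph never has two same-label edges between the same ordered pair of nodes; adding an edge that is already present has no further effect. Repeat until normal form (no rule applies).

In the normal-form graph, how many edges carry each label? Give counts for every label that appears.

Answer: r:1

Steps:
[0] host  ⇒  9 nodes, 5 edges  {1-r->0 3-q->2 4-r->2 6-q->2 7-r->2}
[1] R1 @ {0↦3, 1↦4, 2↦2, 3↦5}  ⇒  6 nodes, 3 edges  {1-r->0 6-q->2 7-r->2}
[2] R1 @ {0↦6, 1↦7, 2↦2, 3↦8}  ⇒  3 nodes, 1 edges  {1-r->0}
normal form: no rule applies after step 2
NF edges: [(1, 0, 'r')]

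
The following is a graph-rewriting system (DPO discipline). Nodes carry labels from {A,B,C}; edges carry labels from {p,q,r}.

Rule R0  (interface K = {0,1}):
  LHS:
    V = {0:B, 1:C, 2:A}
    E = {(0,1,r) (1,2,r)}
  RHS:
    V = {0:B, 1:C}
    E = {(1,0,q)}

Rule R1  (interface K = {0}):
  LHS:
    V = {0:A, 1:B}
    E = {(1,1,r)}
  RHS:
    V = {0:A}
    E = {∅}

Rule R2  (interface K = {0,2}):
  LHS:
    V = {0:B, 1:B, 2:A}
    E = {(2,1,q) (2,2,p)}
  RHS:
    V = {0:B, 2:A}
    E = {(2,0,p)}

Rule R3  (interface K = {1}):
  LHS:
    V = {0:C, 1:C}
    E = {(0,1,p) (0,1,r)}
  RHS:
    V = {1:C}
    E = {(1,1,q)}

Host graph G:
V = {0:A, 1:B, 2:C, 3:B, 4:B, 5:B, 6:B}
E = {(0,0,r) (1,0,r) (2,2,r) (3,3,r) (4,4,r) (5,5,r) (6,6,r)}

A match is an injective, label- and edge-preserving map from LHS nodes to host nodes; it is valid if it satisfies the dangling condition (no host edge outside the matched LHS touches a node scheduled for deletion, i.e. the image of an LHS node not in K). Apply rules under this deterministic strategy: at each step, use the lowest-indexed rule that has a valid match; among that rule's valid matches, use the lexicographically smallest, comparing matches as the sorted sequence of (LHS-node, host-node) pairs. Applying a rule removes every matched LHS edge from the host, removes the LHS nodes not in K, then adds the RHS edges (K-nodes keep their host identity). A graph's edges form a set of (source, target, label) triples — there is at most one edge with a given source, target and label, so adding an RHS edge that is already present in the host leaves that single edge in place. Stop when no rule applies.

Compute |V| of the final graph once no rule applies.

initial: |V|=7 |E|=7  E = 0-r->0 1-r->0 2-r->2 3-r->3 4-r->4 5-r->5 6-r->6
step 1: apply R1 at {0↦0, 1↦3}  → |V|=6 |E|=6  E = 0-r->0 1-r->0 2-r->2 4-r->4 5-r->5 6-r->6
step 2: apply R1 at {0↦0, 1↦4}  → |V|=5 |E|=5  E = 0-r->0 1-r->0 2-r->2 5-r->5 6-r->6
step 3: apply R1 at {0↦0, 1↦5}  → |V|=4 |E|=4  E = 0-r->0 1-r->0 2-r->2 6-r->6
step 4: apply R1 at {0↦0, 1↦6}  → |V|=3 |E|=3  E = 0-r->0 1-r->0 2-r->2
final graph: no rule applies after step 4
NF nodes: {0:A, 1:B, 2:C}

Answer: 3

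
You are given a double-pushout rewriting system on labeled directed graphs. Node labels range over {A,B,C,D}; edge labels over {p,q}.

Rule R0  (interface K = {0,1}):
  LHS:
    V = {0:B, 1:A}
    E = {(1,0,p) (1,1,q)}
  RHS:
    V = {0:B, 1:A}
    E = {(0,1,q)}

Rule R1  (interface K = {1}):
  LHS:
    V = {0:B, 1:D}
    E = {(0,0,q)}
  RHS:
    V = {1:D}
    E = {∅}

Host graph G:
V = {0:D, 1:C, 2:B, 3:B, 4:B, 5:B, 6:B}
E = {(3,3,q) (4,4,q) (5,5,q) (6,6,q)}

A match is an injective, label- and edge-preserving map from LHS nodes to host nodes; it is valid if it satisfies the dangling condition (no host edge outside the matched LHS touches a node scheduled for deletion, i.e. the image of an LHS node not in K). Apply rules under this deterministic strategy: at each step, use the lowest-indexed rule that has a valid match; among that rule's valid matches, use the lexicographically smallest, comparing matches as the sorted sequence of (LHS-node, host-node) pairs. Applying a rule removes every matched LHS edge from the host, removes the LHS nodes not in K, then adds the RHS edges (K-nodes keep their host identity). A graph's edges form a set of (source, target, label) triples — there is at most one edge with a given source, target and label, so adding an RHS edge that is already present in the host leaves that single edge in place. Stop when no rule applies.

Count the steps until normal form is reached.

Answer: 4

Derivation:
initial: |V|=7 |E|=4  E = 3-q->3 4-q->4 5-q->5 6-q->6
step 1: apply R1 at {0↦3, 1↦0}  → |V|=6 |E|=3  E = 4-q->4 5-q->5 6-q->6
step 2: apply R1 at {0↦4, 1↦0}  → |V|=5 |E|=2  E = 5-q->5 6-q->6
step 3: apply R1 at {0↦5, 1↦0}  → |V|=4 |E|=1  E = 6-q->6
step 4: apply R1 at {0↦6, 1↦0}  → |V|=3 |E|=0  E = ∅
halt: no rule applies after step 4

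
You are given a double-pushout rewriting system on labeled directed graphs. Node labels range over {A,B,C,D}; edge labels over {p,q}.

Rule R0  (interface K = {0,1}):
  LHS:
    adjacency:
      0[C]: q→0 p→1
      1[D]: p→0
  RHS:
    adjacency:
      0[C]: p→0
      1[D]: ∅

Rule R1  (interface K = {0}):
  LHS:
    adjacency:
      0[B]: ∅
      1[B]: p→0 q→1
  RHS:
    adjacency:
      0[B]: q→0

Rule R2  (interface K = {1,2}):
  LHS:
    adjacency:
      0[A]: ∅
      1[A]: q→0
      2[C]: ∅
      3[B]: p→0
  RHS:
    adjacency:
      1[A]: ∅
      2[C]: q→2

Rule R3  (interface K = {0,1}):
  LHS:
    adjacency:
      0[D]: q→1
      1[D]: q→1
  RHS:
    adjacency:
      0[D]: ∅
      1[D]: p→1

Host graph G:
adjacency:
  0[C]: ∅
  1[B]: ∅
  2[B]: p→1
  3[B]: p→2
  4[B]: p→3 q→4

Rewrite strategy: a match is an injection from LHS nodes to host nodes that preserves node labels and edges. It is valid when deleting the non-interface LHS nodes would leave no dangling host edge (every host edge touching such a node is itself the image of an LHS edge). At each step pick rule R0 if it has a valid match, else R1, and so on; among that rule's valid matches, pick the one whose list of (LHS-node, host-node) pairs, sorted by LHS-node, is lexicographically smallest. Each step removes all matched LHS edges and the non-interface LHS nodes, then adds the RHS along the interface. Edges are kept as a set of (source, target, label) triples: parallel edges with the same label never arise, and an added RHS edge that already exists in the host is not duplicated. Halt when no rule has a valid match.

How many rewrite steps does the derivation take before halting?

initial: |V|=5 |E|=4  E = 2-p->1 3-p->2 4-p->3 4-q->4
step 1: apply R1 at {0↦3, 1↦4}  → |V|=4 |E|=3  E = 2-p->1 3-p->2 3-q->3
step 2: apply R1 at {0↦2, 1↦3}  → |V|=3 |E|=2  E = 2-p->1 2-q->2
step 3: apply R1 at {0↦1, 1↦2}  → |V|=2 |E|=1  E = 1-q->1
halt: no rule applies after step 3

Answer: 3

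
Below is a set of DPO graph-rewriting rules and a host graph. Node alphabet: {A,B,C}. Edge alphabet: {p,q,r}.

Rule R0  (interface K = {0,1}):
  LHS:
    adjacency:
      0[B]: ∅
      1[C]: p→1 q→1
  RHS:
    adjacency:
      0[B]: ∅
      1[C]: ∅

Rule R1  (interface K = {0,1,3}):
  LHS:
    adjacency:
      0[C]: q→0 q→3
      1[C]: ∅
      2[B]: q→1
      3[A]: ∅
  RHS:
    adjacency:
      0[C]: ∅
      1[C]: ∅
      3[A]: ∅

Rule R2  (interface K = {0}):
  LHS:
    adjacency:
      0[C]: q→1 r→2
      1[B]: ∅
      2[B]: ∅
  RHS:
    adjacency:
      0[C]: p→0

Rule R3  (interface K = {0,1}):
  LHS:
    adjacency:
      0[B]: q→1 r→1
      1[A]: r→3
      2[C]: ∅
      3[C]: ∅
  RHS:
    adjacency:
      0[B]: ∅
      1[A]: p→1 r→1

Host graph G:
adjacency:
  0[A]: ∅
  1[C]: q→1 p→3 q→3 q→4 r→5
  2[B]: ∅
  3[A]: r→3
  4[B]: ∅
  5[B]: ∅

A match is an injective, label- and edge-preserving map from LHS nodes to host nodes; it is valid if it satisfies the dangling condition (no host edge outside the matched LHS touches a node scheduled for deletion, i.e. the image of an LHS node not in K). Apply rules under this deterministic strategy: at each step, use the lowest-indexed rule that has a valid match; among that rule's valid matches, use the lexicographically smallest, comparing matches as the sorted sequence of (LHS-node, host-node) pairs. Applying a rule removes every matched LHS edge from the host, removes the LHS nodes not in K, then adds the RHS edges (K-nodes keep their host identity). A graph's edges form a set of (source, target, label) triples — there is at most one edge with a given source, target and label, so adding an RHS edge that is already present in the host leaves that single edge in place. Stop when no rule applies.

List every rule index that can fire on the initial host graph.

Answer: [R2]

Rewrite trace:
R0: no valid match — LHS pattern not found
R1: no valid match — LHS pattern not found
R2: 1 valid match — {0↦1, 1↦4, 2↦5}
R3: no valid match — LHS pattern not found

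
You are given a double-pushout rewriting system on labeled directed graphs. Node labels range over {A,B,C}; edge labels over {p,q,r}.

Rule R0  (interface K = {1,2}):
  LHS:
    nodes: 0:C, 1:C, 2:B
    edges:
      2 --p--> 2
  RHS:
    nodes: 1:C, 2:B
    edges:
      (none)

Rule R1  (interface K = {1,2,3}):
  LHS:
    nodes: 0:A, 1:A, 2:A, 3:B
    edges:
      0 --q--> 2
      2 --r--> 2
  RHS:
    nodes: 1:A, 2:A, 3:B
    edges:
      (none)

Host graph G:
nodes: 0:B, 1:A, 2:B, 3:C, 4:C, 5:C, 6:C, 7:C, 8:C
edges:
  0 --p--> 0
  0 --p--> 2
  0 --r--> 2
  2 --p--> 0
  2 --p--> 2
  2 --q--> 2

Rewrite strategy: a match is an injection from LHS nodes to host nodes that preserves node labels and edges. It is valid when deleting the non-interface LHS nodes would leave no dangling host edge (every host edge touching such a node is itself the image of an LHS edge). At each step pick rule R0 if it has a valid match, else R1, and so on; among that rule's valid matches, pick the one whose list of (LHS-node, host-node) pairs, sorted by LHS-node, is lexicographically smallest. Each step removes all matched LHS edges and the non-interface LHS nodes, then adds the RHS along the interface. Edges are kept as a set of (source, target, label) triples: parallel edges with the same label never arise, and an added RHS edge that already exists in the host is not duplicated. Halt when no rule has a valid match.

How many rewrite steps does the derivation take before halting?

initial: |V|=9 |E|=6  E = 0-p->0 0-p->2 0-r->2 2-p->0 2-p->2 2-q->2
step 1: apply R0 at {0↦3, 1↦4, 2↦0}  → |V|=8 |E|=5  E = 0-p->2 0-r->2 2-p->0 2-p->2 2-q->2
step 2: apply R0 at {0↦4, 1↦5, 2↦2}  → |V|=7 |E|=4  E = 0-p->2 0-r->2 2-p->0 2-q->2
normal form: no rule applies after step 2

Answer: 2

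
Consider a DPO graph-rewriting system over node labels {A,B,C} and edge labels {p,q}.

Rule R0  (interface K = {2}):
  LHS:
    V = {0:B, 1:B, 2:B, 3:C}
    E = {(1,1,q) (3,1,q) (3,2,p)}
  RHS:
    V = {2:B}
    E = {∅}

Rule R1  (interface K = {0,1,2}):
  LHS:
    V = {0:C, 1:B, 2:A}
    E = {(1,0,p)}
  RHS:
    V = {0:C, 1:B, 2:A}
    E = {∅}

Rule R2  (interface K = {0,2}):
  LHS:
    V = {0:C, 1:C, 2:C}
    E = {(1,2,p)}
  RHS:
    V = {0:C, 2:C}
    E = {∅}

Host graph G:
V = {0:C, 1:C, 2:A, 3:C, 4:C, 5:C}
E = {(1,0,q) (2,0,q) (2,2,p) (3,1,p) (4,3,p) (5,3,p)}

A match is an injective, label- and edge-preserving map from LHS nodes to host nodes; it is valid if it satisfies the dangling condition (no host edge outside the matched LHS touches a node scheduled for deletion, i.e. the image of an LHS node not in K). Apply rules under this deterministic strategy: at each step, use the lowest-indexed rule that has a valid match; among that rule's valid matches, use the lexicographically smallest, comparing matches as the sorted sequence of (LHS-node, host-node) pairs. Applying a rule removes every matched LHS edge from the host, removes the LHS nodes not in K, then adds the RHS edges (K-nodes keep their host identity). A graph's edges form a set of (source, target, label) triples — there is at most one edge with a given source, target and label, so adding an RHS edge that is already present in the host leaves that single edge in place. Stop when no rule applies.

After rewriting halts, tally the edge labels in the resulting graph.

start.  V:6 E:6  edges: 1-q->0 2-q->0 2-p->2 3-p->1 4-p->3 5-p->3
1. fire R2 via {0↦0, 1↦4, 2↦3}  →  V:5 E:5  edges: 1-q->0 2-q->0 2-p->2 3-p->1 5-p->3
2. fire R2 via {0↦0, 1↦5, 2↦3}  →  V:4 E:4  edges: 1-q->0 2-q->0 2-p->2 3-p->1
3. fire R2 via {0↦0, 1↦3, 2↦1}  →  V:3 E:3  edges: 1-q->0 2-q->0 2-p->2
final graph: no rule applies after step 3
NF edges: [(1, 0, 'q'), (2, 0, 'q'), (2, 2, 'p')]

Answer: p:1 q:2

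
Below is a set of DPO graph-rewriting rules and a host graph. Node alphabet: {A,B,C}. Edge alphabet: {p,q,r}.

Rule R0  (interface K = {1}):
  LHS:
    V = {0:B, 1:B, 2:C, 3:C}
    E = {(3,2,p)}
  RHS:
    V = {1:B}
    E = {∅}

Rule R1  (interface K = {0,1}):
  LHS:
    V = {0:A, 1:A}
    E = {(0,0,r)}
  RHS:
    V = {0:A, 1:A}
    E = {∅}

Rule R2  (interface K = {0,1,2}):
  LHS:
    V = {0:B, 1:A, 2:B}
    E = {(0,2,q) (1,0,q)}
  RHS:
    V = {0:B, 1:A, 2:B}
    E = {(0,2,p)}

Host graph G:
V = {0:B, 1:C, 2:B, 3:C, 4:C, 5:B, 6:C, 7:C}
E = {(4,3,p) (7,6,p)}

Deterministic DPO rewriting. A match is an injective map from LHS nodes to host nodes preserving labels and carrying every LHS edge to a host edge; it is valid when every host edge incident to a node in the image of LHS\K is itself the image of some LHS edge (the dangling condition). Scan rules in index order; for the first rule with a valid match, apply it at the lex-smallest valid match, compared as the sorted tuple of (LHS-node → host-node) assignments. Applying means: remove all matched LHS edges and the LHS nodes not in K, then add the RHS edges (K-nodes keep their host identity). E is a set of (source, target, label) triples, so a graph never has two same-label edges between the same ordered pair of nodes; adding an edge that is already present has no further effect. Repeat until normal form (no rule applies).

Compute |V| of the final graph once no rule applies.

Answer: 2

Steps:
[0] host  ⇒  8 nodes, 2 edges  {4-p->3 7-p->6}
[1] R0 @ {0↦0, 1↦2, 2↦3, 3↦4}  ⇒  5 nodes, 1 edges  {7-p->6}
[2] R0 @ {0↦2, 1↦5, 2↦6, 3↦7}  ⇒  2 nodes, 0 edges  {∅}
final graph: no rule applies after step 2
NF nodes: {1:C, 5:B}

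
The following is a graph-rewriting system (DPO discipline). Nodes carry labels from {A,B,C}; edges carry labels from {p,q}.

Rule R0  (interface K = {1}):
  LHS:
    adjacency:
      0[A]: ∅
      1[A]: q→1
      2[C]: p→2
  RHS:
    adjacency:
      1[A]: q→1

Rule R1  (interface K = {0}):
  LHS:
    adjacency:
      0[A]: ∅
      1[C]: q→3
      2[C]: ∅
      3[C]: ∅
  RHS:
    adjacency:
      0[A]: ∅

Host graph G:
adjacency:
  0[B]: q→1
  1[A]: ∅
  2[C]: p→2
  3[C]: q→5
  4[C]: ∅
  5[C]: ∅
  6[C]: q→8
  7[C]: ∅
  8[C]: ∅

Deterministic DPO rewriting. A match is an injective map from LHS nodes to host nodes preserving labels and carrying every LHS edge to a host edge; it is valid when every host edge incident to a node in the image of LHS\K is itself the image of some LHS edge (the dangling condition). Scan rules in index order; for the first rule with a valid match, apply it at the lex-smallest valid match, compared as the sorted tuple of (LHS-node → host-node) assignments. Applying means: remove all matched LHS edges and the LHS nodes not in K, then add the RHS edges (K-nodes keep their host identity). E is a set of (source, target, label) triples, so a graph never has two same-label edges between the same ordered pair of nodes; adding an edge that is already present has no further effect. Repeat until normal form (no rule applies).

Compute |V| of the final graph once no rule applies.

start.  V:9 E:4  edges: 0-q->1 2-p->2 3-q->5 6-q->8
1. fire R1 via {0↦1, 1↦3, 2↦4, 3↦5}  →  V:6 E:3  edges: 0-q->1 2-p->2 6-q->8
2. fire R1 via {0↦1, 1↦6, 2↦7, 3↦8}  →  V:3 E:2  edges: 0-q->1 2-p->2
halt: no rule applies after step 2
NF nodes: {0:B, 1:A, 2:C}

Answer: 3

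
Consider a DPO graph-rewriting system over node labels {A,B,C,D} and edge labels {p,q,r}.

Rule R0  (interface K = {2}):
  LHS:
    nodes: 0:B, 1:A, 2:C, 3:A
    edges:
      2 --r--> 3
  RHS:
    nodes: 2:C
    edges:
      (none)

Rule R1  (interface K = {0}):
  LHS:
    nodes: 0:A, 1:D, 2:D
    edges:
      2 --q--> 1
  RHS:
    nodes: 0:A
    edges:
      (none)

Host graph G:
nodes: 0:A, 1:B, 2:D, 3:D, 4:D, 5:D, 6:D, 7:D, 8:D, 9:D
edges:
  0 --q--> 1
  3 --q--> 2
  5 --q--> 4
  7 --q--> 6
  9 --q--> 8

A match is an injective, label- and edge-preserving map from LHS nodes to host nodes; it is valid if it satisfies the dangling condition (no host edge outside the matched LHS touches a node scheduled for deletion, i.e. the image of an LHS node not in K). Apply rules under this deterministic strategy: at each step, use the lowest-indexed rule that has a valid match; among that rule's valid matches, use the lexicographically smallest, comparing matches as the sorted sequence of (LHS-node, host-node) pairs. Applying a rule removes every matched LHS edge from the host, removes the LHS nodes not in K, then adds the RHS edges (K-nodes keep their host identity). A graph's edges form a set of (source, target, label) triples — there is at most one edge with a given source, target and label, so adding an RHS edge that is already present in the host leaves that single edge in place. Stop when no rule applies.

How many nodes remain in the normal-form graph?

Answer: 2

Steps:
initial: |V|=10 |E|=5  E = 0-q->1 3-q->2 5-q->4 7-q->6 9-q->8
step 1: apply R1 at {0↦0, 1↦2, 2↦3}  → |V|=8 |E|=4  E = 0-q->1 5-q->4 7-q->6 9-q->8
step 2: apply R1 at {0↦0, 1↦4, 2↦5}  → |V|=6 |E|=3  E = 0-q->1 7-q->6 9-q->8
step 3: apply R1 at {0↦0, 1↦6, 2↦7}  → |V|=4 |E|=2  E = 0-q->1 9-q->8
step 4: apply R1 at {0↦0, 1↦8, 2↦9}  → |V|=2 |E|=1  E = 0-q->1
halt: no rule applies after step 4
NF nodes: {0:A, 1:B}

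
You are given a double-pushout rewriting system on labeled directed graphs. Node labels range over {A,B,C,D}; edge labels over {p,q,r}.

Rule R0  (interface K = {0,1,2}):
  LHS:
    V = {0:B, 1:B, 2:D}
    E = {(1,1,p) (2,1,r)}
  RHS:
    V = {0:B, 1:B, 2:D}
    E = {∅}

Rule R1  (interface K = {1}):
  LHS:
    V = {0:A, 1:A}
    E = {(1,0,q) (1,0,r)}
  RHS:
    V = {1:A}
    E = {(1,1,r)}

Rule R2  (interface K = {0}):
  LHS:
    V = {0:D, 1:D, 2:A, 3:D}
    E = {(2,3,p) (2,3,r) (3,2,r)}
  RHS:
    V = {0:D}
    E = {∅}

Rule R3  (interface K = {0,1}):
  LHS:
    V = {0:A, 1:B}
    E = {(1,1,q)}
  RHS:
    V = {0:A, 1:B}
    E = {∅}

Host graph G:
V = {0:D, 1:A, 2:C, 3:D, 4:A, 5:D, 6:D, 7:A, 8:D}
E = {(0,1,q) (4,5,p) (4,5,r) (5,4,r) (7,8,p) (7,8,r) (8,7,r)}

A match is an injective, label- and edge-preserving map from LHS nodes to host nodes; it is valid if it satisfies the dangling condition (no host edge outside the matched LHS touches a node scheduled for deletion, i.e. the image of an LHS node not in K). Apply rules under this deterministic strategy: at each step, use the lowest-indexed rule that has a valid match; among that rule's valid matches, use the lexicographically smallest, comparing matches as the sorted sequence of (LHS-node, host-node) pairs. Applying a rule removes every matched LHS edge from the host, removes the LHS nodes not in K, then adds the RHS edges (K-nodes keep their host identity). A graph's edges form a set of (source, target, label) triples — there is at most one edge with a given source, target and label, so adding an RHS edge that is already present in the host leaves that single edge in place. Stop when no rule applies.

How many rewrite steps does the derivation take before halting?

[0] host  ⇒  9 nodes, 7 edges  {0-q->1 4-p->5 4-r->5 5-r->4 7-p->8 7-r->8 8-r->7}
[1] R2 @ {0↦0, 1↦3, 2↦4, 3↦5}  ⇒  6 nodes, 4 edges  {0-q->1 7-p->8 7-r->8 8-r->7}
[2] R2 @ {0↦0, 1↦6, 2↦7, 3↦8}  ⇒  3 nodes, 1 edges  {0-q->1}
final graph: no rule applies after step 2

Answer: 2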